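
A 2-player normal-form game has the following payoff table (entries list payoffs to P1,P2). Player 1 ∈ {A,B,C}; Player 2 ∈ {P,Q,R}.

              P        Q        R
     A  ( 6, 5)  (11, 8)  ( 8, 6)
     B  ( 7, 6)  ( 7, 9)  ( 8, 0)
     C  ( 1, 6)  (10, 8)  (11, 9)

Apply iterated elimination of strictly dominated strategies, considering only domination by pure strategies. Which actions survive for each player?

P2 drop P (Q beats it: A:8>5 B:9>6 C:8>6)
P1 drop B (C beats it: Q:10>7 R:11>8)
P1→{A,C} P2→{Q,R}

Survivors P1:{A,C} P2:{Q,R}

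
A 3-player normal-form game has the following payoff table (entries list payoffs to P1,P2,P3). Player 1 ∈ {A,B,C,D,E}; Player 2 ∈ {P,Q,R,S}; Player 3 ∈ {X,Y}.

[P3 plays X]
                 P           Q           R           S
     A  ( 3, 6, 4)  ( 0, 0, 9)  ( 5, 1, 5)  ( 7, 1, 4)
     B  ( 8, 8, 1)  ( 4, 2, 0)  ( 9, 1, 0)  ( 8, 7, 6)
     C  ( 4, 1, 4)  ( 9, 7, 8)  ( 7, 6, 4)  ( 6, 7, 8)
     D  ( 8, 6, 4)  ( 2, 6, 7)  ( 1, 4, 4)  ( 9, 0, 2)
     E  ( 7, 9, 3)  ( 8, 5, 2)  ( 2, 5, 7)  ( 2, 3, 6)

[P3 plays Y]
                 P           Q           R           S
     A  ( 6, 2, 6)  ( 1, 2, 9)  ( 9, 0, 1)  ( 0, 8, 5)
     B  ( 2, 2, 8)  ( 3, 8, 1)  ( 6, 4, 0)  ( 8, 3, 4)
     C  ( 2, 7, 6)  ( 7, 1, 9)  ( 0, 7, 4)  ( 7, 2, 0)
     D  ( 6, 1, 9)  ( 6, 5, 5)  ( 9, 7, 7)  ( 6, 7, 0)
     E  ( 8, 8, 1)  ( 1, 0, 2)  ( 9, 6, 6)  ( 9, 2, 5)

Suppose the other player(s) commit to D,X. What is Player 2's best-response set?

BR_2 = {P,Q}

u_2(P vs D,X) = 6
u_2(Q vs D,X) = 6
u_2(R vs D,X) = 4
u_2(S vs D,X) = 0
max payoff 6 at {P,Q}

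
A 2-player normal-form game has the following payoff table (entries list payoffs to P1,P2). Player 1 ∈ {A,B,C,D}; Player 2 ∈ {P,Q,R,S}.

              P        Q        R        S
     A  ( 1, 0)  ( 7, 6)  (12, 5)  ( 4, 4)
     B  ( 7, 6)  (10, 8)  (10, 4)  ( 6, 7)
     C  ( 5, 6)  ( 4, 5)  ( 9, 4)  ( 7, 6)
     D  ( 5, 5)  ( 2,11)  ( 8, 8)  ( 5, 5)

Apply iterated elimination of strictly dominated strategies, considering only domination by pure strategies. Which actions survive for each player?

P1 drop D (B beats it: P:7>5 Q:10>2 R:10>8 S:6>5)
P2 drop R (Q beats it: A:6>5 B:8>4 C:5>4)
P1 drop A (B beats it: P:7>1 Q:10>7 S:6>4)
P1→{B,C} P2→{P,Q,S}

Remaining: P1:{B,C} P2:{P,Q,S}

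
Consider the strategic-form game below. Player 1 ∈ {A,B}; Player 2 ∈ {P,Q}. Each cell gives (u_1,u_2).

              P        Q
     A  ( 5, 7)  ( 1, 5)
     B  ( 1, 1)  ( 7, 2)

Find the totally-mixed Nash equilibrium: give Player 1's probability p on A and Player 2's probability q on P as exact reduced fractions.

P1 indiff ⇒ q·5+(1-q)·1 = q·1+(1-q)·7 ⇒ q(4) = (1-q)(6) ⇒ q = 3/5
P2 indiff ⇒ p·7+(1-p)·1 = p·5+(1-p)·2 ⇒ p(2) = (1-p)(1) ⇒ p = 1/3

p=1/3, q=3/5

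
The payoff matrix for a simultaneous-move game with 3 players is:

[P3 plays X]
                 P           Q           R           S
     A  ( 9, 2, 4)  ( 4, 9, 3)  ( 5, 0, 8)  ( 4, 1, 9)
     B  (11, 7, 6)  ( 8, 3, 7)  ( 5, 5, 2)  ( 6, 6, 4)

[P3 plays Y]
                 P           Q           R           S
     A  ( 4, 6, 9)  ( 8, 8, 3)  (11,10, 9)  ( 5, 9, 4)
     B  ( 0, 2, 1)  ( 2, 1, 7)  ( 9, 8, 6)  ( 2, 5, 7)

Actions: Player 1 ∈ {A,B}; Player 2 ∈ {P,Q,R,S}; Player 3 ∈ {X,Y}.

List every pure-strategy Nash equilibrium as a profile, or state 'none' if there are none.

(A,P,X): not NE [P1→B gives 11>9; P2→Q gives 9>2; P3→Y gives 9>4]
(A,P,Y): not NE [P2→R gives 10>6]
(A,Q,X): not NE [P1→B gives 8>4]
(A,Q,Y): not NE [P2→R gives 10>8]
(A,R,X): not NE [P2→Q gives 9>0; P3→Y gives 9>8]
(A,R,Y): NE
(A,S,X): not NE [P1→B gives 6>4; P2→Q gives 9>1]
(A,S,Y): not NE [P2→R gives 10>9; P3→X gives 9>4]
(B,P,X): NE
(B,P,Y): not NE [P1→A gives 4>0; P2→R gives 8>2; P3→X gives 6>1]
(B,Q,X): not NE [P2→P gives 7>3]
(B,Q,Y): not NE [P1→A gives 8>2; P2→R gives 8>1]
(B,R,X): not NE [P2→P gives 7>5; P3→Y gives 6>2]
(B,R,Y): not NE [P1→A gives 11>9]
(B,S,X): not NE [P2→P gives 7>6; P3→Y gives 7>4]
(B,S,Y): not NE [P1→A gives 5>2; P2→R gives 8>5]

Nash profiles: (A,R,Y), (B,P,X)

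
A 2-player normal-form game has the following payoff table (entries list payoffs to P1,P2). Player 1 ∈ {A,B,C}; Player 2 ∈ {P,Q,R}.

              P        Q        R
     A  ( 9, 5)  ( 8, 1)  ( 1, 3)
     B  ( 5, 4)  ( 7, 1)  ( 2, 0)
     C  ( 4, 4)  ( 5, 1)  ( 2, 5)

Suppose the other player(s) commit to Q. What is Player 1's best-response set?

u_1(A vs Q) = 8
u_1(B vs Q) = 7
u_1(C vs Q) = 5
max payoff 8 at {A}

P1 best: {A}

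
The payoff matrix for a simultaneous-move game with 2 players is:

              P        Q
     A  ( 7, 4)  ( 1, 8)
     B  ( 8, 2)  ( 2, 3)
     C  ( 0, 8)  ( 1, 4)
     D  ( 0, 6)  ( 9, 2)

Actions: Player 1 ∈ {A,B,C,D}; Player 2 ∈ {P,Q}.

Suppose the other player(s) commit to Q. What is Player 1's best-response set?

u_1(A vs Q) = 1
u_1(B vs Q) = 2
u_1(C vs Q) = 1
u_1(D vs Q) = 9
max payoff 9 at {D}

argmax u_1 = {D}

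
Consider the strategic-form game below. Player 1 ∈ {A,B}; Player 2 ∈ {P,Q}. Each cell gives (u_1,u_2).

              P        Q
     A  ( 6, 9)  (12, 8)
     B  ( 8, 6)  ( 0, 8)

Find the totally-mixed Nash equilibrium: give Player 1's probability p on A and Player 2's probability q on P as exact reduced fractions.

p=2/3, q=6/7

P1 indiff ⇒ q·6+(1-q)·12 = q·8+(1-q)·0 ⇒ q(-2) = (1-q)(-12) ⇒ q = 6/7
P2 indiff ⇒ p·9+(1-p)·6 = p·8+(1-p)·8 ⇒ p(1) = (1-p)(2) ⇒ p = 2/3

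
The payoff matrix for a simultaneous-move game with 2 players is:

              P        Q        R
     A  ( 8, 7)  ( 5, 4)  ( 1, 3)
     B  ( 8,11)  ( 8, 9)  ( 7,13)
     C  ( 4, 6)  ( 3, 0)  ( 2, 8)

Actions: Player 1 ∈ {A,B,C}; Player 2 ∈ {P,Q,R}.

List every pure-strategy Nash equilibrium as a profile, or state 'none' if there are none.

(A,P): NE
(A,Q): not NE [P1→B gives 8>5; P2→P gives 7>4]
(A,R): not NE [P1→B gives 7>1; P2→P gives 7>3]
(B,P): not NE [P2→R gives 13>11]
(B,Q): not NE [P2→R gives 13>9]
(B,R): NE
(C,P): not NE [P1→B gives 8>4; P2→R gives 8>6]
(C,Q): not NE [P1→B gives 8>3; P2→R gives 8>0]
(C,R): not NE [P1→B gives 7>2]

NE set: (A,P), (B,R)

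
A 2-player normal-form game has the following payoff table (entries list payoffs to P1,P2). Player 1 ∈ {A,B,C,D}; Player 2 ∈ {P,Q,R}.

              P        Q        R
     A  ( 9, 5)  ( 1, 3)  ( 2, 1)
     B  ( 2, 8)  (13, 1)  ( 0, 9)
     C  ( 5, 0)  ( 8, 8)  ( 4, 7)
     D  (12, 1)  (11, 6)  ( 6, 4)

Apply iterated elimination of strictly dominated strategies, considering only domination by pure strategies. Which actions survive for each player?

P1 drop A (D beats it: P:12>9 Q:11>1 R:6>2)
P1 drop C (D beats it: P:12>5 Q:11>8 R:6>4)
P2 drop P (R beats it: B:9>8 D:4>1)
P1→{B,D} P2→{Q,R}

Remaining: P1:{B,D} P2:{Q,R}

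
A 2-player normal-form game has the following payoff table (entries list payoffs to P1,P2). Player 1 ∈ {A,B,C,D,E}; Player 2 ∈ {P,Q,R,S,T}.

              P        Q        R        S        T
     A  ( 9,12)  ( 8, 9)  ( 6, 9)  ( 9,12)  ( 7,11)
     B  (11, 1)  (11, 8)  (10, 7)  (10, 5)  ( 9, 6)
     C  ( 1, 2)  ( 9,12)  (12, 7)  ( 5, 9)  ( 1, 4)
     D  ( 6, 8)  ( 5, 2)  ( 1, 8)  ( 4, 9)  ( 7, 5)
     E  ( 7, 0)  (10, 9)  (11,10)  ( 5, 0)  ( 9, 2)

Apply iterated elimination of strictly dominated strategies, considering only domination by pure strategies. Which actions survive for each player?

Remaining: P1:{B,C,E} P2:{Q,R}

P1 drop A (B beats it: P:11>9 Q:11>8 R:10>6 S:10>9 T:9>7)
P1 drop D (B beats it: P:11>6 Q:11>5 R:10>1 S:10>4 T:9>7)
P2 drop P (Q beats it: B:8>1 C:12>2 E:9>0)
P2 drop S (Q beats it: B:8>5 C:12>9 E:9>0)
P2 drop T (Q beats it: B:8>6 C:12>4 E:9>2)
P1→{B,C,E} P2→{Q,R}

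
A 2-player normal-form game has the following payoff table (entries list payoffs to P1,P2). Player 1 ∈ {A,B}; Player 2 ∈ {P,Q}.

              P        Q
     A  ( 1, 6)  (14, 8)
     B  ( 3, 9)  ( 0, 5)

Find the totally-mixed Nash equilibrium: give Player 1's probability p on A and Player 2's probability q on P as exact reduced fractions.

P1 indiff ⇒ q·1+(1-q)·14 = q·3+(1-q)·0 ⇒ q(-2) = (1-q)(-14) ⇒ q = 7/8
P2 indiff ⇒ p·6+(1-p)·9 = p·8+(1-p)·5 ⇒ p(-2) = (1-p)(-4) ⇒ p = 2/3

p=2/3, q=7/8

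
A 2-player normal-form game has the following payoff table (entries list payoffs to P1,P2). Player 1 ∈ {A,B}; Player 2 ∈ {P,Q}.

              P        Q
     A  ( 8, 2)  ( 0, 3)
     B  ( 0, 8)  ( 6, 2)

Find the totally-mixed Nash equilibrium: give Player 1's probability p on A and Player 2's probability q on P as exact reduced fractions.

P1 indiff ⇒ q·8+(1-q)·0 = q·0+(1-q)·6 ⇒ q(8) = (1-q)(6) ⇒ q = 3/7
P2 indiff ⇒ p·2+(1-p)·8 = p·3+(1-p)·2 ⇒ p(-1) = (1-p)(-6) ⇒ p = 6/7

p=6/7, q=3/7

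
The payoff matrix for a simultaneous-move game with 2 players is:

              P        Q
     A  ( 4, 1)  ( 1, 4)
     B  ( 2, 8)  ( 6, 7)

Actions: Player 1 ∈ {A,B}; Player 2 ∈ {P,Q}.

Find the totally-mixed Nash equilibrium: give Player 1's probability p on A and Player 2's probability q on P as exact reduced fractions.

P1 indiff ⇒ q·4+(1-q)·1 = q·2+(1-q)·6 ⇒ q(2) = (1-q)(5) ⇒ q = 5/7
P2 indiff ⇒ p·1+(1-p)·8 = p·4+(1-p)·7 ⇒ p(-3) = (1-p)(-1) ⇒ p = 1/4

P1 mixes 1/4 on A; P2 mixes 5/7 on P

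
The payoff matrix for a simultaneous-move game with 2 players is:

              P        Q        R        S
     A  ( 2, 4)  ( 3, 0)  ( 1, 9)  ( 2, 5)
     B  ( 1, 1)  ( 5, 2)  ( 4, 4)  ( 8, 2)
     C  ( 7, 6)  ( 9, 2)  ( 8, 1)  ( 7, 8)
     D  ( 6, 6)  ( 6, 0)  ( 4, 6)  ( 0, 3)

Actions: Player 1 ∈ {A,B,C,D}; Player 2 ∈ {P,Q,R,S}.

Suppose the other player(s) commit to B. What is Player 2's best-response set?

u_2(P vs B) = 1
u_2(Q vs B) = 2
u_2(R vs B) = 4
u_2(S vs B) = 2
max payoff 4 at {R}

P2 best: {R}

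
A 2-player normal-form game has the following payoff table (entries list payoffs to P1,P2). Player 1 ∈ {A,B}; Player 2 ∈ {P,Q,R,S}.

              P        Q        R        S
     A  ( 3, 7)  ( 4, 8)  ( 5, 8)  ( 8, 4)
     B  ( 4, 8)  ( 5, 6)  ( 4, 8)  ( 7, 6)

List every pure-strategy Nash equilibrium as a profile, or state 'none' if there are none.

PSNE = {(A,R), (B,P)}

(A,P): not NE [P1→B gives 4>3; P2→R gives 8>7]
(A,Q): not NE [P1→B gives 5>4]
(A,R): NE
(A,S): not NE [P2→R gives 8>4]
(B,P): NE
(B,Q): not NE [P2→R gives 8>6]
(B,R): not NE [P1→A gives 5>4]
(B,S): not NE [P1→A gives 8>7; P2→R gives 8>6]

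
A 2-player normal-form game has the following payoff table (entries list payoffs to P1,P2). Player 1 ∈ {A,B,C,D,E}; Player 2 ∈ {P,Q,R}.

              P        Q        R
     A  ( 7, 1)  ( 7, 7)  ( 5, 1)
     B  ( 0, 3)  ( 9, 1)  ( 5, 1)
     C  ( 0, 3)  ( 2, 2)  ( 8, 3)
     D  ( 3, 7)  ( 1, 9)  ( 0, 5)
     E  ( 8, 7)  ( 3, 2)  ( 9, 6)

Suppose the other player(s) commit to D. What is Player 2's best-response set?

BR_2 = {Q}

u_2(P vs D) = 7
u_2(Q vs D) = 9
u_2(R vs D) = 5
max payoff 9 at {Q}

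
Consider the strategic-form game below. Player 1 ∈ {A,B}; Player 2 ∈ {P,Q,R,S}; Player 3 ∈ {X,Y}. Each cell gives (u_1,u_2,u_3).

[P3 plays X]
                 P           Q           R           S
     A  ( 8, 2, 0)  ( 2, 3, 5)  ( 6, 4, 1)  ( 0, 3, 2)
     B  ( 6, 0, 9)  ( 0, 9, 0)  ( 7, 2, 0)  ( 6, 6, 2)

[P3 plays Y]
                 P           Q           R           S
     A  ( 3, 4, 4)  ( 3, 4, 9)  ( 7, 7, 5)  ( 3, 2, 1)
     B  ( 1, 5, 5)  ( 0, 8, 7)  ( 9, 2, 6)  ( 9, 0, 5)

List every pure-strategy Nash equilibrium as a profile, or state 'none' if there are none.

Equilibria: none

(A,P,X): not NE [P2→R gives 4>2; P3→Y gives 4>0]
(A,P,Y): not NE [P2→R gives 7>4]
(A,Q,X): not NE [P2→R gives 4>3; P3→Y gives 9>5]
(A,Q,Y): not NE [P2→R gives 7>4]
(A,R,X): not NE [P1→B gives 7>6; P3→Y gives 5>1]
(A,R,Y): not NE [P1→B gives 9>7]
(A,S,X): not NE [P1→B gives 6>0; P2→R gives 4>3]
(A,S,Y): not NE [P1→B gives 9>3; P2→R gives 7>2; P3→X gives 2>1]
(B,P,X): not NE [P1→A gives 8>6; P2→Q gives 9>0]
(B,P,Y): not NE [P1→A gives 3>1; P2→Q gives 8>5; P3→X gives 9>5]
(B,Q,X): not NE [P1→A gives 2>0; P3→Y gives 7>0]
(B,Q,Y): not NE [P1→A gives 3>0]
(B,R,X): not NE [P2→Q gives 9>2; P3→Y gives 6>0]
(B,R,Y): not NE [P2→Q gives 8>2]
(B,S,X): not NE [P2→Q gives 9>6; P3→Y gives 5>2]
(B,S,Y): not NE [P2→Q gives 8>0]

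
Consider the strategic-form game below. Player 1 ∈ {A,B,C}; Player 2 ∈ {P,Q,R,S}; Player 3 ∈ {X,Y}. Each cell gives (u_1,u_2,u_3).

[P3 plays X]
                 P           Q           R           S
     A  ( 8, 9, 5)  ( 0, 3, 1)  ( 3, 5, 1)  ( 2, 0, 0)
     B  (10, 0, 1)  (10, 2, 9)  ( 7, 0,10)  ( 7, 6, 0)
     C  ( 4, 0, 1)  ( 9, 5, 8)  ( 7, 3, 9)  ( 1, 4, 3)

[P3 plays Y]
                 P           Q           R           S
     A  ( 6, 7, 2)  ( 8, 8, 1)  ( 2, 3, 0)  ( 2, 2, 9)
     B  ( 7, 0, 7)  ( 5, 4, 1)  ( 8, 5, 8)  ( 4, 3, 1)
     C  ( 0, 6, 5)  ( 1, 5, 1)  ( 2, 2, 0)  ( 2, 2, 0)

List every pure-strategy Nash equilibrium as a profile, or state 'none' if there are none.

(A,P,X): not NE [P1→B gives 10>8]
(A,P,Y): not NE [P1→B gives 7>6; P2→Q gives 8>7; P3→X gives 5>2]
(A,Q,X): not NE [P1→B gives 10>0; P2→P gives 9>3]
(A,Q,Y): NE
(A,R,X): not NE [P1→C gives 7>3; P2→P gives 9>5]
(A,R,Y): not NE [P1→B gives 8>2; P2→Q gives 8>3; P3→X gives 1>0]
(A,S,X): not NE [P1→B gives 7>2; P2→P gives 9>0; P3→Y gives 9>0]
(A,S,Y): not NE [P1→B gives 4>2; P2→Q gives 8>2]
(B,P,X): not NE [P2→S gives 6>0; P3→Y gives 7>1]
(B,P,Y): not NE [P2→R gives 5>0]
(B,Q,X): not NE [P2→S gives 6>2]
(B,Q,Y): not NE [P1→A gives 8>5; P2→R gives 5>4; P3→X gives 9>1]
(B,R,X): not NE [P2→S gives 6>0]
(B,R,Y): not NE [P3→X gives 10>8]
(B,S,X): not NE [P3→Y gives 1>0]
(B,S,Y): not NE [P2→R gives 5>3]
(C,P,X): not NE [P1→B gives 10>4; P2→Q gives 5>0; P3→Y gives 5>1]
(C,P,Y): not NE [P1→B gives 7>0]
(C,Q,X): not NE [P1→B gives 10>9]
(C,Q,Y): not NE [P1→A gives 8>1; P2→P gives 6>5; P3→X gives 8>1]
(C,R,X): not NE [P2→Q gives 5>3]
(C,R,Y): not NE [P1→B gives 8>2; P2→P gives 6>2; P3→X gives 9>0]
(C,S,X): not NE [P1→B gives 7>1; P2→Q gives 5>4]
(C,S,Y): not NE [P1→B gives 4>2; P2→P gives 6>2; P3→X gives 3>0]

PSNE = {(A,Q,Y)}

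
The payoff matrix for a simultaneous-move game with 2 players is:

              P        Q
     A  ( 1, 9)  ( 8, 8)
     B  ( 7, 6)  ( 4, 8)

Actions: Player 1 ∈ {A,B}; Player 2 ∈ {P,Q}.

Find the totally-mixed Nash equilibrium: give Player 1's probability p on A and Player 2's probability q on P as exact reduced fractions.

p=2/3, q=2/5

P1 indiff ⇒ q·1+(1-q)·8 = q·7+(1-q)·4 ⇒ q(-6) = (1-q)(-4) ⇒ q = 2/5
P2 indiff ⇒ p·9+(1-p)·6 = p·8+(1-p)·8 ⇒ p(1) = (1-p)(2) ⇒ p = 2/3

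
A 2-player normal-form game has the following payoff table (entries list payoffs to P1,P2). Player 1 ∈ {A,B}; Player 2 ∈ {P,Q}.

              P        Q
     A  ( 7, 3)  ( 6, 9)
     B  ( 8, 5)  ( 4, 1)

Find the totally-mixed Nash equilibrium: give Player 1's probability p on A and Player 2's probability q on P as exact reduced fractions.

P1 indiff ⇒ q·7+(1-q)·6 = q·8+(1-q)·4 ⇒ q(-1) = (1-q)(-2) ⇒ q = 2/3
P2 indiff ⇒ p·3+(1-p)·5 = p·9+(1-p)·1 ⇒ p(-6) = (1-p)(-4) ⇒ p = 2/5

p=2/5, q=2/3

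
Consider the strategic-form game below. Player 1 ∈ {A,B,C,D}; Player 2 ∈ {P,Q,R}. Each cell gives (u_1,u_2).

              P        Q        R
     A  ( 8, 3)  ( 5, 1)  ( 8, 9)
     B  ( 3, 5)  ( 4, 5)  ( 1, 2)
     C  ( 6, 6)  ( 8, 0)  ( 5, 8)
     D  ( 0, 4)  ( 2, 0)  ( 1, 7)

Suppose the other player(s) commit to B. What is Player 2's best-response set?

P2 best: {P,Q}

u_2(P vs B) = 5
u_2(Q vs B) = 5
u_2(R vs B) = 2
max payoff 5 at {P,Q}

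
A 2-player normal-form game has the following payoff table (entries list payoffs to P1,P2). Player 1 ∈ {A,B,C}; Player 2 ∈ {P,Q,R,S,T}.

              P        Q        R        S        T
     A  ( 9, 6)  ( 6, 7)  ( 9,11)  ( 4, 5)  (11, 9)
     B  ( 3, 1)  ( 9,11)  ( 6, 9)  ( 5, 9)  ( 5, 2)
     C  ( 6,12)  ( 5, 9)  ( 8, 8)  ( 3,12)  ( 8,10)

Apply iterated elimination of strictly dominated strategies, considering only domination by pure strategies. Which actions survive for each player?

P1 drop C (A beats it: P:9>6 Q:6>5 R:9>8 S:4>3 T:11>8)
P2 drop P (Q beats it: A:7>6 B:11>1)
P2 drop S (Q beats it: A:7>5 B:11>9)
P2 drop T (R beats it: A:11>9 B:9>2)
P1→{A,B} P2→{Q,R}

IESDS → P1:{A,B} P2:{Q,R}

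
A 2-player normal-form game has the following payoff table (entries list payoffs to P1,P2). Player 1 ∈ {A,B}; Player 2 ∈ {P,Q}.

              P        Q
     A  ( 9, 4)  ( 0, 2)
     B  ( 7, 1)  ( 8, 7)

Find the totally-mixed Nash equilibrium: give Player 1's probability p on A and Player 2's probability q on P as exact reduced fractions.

(p,q) = (3/4, 4/5)

P1 indiff ⇒ q·9+(1-q)·0 = q·7+(1-q)·8 ⇒ q(2) = (1-q)(8) ⇒ q = 4/5
P2 indiff ⇒ p·4+(1-p)·1 = p·2+(1-p)·7 ⇒ p(2) = (1-p)(6) ⇒ p = 3/4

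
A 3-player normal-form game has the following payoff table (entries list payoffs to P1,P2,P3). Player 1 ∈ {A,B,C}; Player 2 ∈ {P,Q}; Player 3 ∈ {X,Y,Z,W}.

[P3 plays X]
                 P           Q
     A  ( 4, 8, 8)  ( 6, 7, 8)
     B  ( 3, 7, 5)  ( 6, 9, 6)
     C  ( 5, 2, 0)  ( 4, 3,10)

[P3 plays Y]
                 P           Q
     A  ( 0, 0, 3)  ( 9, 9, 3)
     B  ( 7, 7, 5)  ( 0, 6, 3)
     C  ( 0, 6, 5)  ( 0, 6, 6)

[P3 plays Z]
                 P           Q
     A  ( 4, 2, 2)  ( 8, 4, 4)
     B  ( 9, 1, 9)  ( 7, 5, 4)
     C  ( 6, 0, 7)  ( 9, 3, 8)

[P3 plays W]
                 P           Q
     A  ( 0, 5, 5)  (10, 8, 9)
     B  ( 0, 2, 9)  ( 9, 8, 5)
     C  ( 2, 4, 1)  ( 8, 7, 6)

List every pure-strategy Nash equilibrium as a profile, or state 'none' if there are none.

(A,P,X): not NE [P1→C gives 5>4]
(A,P,Y): not NE [P1→B gives 7>0; P2→Q gives 9>0; P3→X gives 8>3]
(A,P,Z): not NE [P1→B gives 9>4; P2→Q gives 4>2; P3→X gives 8>2]
(A,P,W): not NE [P1→C gives 2>0; P2→Q gives 8>5; P3→X gives 8>5]
(A,Q,X): not NE [P2→P gives 8>7; P3→W gives 9>8]
(A,Q,Y): not NE [P3→W gives 9>3]
(A,Q,Z): not NE [P1→C gives 9>8; P3→W gives 9>4]
(A,Q,W): NE
(B,P,X): not NE [P1→C gives 5>3; P2→Q gives 9>7; P3→W gives 9>5]
(B,P,Y): not NE [P3→W gives 9>5]
(B,P,Z): not NE [P2→Q gives 5>1]
(B,P,W): not NE [P1→C gives 2>0; P2→Q gives 8>2]
(B,Q,X): NE
(B,Q,Y): not NE [P1→A gives 9>0; P2→P gives 7>6; P3→X gives 6>3]
(B,Q,Z): not NE [P1→C gives 9>7; P3→X gives 6>4]
(B,Q,W): not NE [P1→A gives 10>9; P3→X gives 6>5]
(C,P,X): not NE [P2→Q gives 3>2; P3→Z gives 7>0]
(C,P,Y): not NE [P1→B gives 7>0; P3→Z gives 7>5]
(C,P,Z): not NE [P1→B gives 9>6; P2→Q gives 3>0]
(C,P,W): not NE [P2→Q gives 7>4; P3→Z gives 7>1]
(C,Q,X): not NE [P1→B gives 6>4]
(C,Q,Y): not NE [P1→A gives 9>0; P3→X gives 10>6]
(C,Q,Z): not NE [P3→X gives 10>8]
(C,Q,W): not NE [P1→A gives 10>8; P3→X gives 10>6]

PSNE = {(A,Q,W), (B,Q,X)}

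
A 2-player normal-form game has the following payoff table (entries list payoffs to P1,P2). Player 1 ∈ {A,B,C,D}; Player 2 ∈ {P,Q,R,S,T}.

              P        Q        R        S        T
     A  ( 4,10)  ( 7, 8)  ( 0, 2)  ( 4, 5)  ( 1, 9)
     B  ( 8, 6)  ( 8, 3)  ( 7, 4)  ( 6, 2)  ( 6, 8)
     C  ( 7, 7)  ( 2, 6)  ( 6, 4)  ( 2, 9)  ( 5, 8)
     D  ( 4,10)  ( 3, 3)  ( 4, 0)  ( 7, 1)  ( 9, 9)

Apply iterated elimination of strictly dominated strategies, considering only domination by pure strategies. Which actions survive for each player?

P1 drop A (B beats it: P:8>4 Q:8>7 R:7>0 S:6>4 T:6>1)
P1 drop C (B beats it: P:8>7 Q:8>2 R:7>6 S:6>2 T:6>5)
P2 drop Q (P beats it: B:6>3 D:10>3)
P2 drop R (P beats it: B:6>4 D:10>0)
P2 drop S (P beats it: B:6>2 D:10>1)
P1→{B,D} P2→{P,T}

Survivors P1:{B,D} P2:{P,T}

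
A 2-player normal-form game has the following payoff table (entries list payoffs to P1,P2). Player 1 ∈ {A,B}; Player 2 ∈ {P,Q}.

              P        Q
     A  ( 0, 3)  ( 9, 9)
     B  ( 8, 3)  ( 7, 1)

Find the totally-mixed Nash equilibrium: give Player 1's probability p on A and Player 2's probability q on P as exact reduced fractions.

P1 mixes 1/4 on A; P2 mixes 1/5 on P

P1 indiff ⇒ q·0+(1-q)·9 = q·8+(1-q)·7 ⇒ q(-8) = (1-q)(-2) ⇒ q = 1/5
P2 indiff ⇒ p·3+(1-p)·3 = p·9+(1-p)·1 ⇒ p(-6) = (1-p)(-2) ⇒ p = 1/4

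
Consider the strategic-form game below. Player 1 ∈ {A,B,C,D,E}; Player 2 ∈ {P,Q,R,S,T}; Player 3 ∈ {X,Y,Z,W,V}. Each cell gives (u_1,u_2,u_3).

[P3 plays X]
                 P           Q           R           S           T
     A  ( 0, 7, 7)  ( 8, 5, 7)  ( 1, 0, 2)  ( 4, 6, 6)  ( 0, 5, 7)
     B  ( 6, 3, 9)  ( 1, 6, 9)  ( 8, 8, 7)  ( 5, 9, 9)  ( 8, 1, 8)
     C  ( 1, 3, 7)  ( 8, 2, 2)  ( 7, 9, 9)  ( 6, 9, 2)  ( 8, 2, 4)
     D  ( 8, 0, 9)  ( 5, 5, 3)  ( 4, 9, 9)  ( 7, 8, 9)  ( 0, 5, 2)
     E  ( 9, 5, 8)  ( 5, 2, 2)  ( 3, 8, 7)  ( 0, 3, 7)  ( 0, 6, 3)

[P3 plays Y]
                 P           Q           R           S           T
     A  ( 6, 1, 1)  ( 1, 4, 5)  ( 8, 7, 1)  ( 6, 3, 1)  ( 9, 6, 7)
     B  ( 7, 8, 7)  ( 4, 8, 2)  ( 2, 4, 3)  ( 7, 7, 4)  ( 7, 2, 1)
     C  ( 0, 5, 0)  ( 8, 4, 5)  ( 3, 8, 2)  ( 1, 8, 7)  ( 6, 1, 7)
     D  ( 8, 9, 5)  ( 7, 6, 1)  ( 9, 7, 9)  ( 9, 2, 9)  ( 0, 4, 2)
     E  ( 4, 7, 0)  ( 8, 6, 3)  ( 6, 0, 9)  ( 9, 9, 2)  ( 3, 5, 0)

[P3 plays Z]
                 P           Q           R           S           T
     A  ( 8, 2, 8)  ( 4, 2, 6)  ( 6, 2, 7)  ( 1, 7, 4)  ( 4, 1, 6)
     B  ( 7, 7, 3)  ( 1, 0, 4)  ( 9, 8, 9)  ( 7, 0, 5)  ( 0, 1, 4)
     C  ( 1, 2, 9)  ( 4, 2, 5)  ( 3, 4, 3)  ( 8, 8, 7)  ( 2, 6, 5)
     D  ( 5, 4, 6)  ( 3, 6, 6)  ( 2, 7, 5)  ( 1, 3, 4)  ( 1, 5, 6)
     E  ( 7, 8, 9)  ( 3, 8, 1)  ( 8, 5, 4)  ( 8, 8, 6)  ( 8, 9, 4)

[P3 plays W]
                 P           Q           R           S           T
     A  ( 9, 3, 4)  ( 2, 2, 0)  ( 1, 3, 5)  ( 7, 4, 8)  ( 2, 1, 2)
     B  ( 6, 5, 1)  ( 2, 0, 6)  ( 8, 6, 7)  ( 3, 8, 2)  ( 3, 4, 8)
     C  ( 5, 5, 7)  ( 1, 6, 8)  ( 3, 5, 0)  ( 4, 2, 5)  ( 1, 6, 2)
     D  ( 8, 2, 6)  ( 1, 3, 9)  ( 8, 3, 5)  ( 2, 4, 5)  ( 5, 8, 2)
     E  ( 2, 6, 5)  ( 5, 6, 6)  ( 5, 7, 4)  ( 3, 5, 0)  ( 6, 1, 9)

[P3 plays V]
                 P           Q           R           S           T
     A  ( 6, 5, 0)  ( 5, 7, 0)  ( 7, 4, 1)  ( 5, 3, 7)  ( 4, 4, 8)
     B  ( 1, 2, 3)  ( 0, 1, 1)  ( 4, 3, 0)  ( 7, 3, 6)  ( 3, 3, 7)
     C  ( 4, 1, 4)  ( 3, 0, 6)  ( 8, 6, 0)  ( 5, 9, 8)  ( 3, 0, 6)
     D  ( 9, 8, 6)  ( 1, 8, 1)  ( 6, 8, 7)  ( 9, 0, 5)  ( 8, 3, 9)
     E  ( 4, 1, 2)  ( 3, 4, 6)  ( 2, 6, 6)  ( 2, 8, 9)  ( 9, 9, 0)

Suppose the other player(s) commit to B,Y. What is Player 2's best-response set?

u_2(P vs B,Y) = 8
u_2(Q vs B,Y) = 8
u_2(R vs B,Y) = 4
u_2(S vs B,Y) = 7
u_2(T vs B,Y) = 2
max payoff 8 at {P,Q}

BR_2 = {P,Q}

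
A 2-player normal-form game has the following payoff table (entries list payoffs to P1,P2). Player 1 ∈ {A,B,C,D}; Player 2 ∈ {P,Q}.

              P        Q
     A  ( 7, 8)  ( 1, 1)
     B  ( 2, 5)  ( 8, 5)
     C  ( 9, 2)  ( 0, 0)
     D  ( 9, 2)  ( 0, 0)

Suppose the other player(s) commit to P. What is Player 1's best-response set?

u_1(A vs P) = 7
u_1(B vs P) = 2
u_1(C vs P) = 9
u_1(D vs P) = 9
max payoff 9 at {C,D}

BR_1 = {C,D}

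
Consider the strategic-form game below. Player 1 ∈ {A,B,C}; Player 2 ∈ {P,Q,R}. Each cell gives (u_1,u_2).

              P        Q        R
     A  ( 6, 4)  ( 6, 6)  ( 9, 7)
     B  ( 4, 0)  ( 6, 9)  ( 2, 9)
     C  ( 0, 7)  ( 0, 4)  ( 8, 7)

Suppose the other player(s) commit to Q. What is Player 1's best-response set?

P1 best: {A,B}

u_1(A vs Q) = 6
u_1(B vs Q) = 6
u_1(C vs Q) = 0
max payoff 6 at {A,B}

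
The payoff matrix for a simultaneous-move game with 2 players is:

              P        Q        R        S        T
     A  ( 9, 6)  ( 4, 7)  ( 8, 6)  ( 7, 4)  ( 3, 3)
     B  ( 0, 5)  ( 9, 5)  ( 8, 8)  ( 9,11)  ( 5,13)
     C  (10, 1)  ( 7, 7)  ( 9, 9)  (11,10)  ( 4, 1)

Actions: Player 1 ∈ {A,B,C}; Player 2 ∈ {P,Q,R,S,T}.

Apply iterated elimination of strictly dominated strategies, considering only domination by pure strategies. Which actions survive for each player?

IESDS → P1:{B,C} P2:{S,T}

P1 drop A (C beats it: P:10>9 Q:7>4 R:9>8 S:11>7 T:4>3)
P2 drop P (R beats it: B:8>5 C:9>1)
P2 drop Q (R beats it: B:8>5 C:9>7)
P2 drop R (S beats it: B:11>8 C:10>9)
P1→{B,C} P2→{S,T}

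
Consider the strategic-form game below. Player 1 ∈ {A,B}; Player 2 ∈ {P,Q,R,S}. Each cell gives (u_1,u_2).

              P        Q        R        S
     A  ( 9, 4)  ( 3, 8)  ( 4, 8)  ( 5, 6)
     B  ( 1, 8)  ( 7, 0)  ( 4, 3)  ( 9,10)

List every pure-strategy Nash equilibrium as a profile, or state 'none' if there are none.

NE set: (A,R), (B,S)

(A,P): not NE [P2→R gives 8>4]
(A,Q): not NE [P1→B gives 7>3]
(A,R): NE
(A,S): not NE [P1→B gives 9>5; P2→R gives 8>6]
(B,P): not NE [P1→A gives 9>1; P2→S gives 10>8]
(B,Q): not NE [P2→S gives 10>0]
(B,R): not NE [P2→S gives 10>3]
(B,S): NE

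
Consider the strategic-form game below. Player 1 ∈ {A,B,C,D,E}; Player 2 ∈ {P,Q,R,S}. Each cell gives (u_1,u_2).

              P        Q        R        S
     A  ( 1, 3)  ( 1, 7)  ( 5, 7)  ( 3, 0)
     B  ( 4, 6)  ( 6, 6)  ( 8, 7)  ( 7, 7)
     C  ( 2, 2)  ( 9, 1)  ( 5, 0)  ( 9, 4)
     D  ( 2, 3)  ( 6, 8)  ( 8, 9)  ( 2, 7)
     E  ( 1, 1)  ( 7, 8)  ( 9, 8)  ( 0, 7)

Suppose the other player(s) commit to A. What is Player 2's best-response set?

u_2(P vs A) = 3
u_2(Q vs A) = 7
u_2(R vs A) = 7
u_2(S vs A) = 0
max payoff 7 at {Q,R}

P2 best: {Q,R}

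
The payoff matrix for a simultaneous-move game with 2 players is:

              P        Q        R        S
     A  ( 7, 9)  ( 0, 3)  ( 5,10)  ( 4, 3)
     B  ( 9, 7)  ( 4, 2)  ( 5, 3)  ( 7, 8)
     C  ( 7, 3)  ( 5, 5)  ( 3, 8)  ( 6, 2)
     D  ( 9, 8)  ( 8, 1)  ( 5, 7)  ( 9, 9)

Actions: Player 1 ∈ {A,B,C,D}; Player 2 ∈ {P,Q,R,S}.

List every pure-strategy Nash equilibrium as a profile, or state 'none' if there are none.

PSNE = {(A,R), (D,S)}

(A,P): not NE [P1→D gives 9>7; P2→R gives 10>9]
(A,Q): not NE [P1→D gives 8>0; P2→R gives 10>3]
(A,R): NE
(A,S): not NE [P1→D gives 9>4; P2→R gives 10>3]
(B,P): not NE [P2→S gives 8>7]
(B,Q): not NE [P1→D gives 8>4; P2→S gives 8>2]
(B,R): not NE [P2→S gives 8>3]
(B,S): not NE [P1→D gives 9>7]
(C,P): not NE [P1→D gives 9>7; P2→R gives 8>3]
(C,Q): not NE [P1→D gives 8>5; P2→R gives 8>5]
(C,R): not NE [P1→D gives 5>3]
(C,S): not NE [P1→D gives 9>6; P2→R gives 8>2]
(D,P): not NE [P2→S gives 9>8]
(D,Q): not NE [P2→S gives 9>1]
(D,R): not NE [P2→S gives 9>7]
(D,S): NE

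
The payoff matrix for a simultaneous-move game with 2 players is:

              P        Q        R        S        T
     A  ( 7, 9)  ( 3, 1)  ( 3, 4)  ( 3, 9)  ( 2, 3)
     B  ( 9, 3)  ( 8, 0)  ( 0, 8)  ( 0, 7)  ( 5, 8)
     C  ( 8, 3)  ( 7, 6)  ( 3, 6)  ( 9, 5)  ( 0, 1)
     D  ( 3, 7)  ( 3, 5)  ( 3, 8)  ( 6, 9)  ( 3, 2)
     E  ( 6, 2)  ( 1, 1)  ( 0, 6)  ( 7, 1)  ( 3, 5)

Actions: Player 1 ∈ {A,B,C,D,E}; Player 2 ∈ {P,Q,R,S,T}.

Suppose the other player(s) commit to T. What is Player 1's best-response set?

u_1(A vs T) = 2
u_1(B vs T) = 5
u_1(C vs T) = 0
u_1(D vs T) = 3
u_1(E vs T) = 3
max payoff 5 at {B}

BR_1 = {B}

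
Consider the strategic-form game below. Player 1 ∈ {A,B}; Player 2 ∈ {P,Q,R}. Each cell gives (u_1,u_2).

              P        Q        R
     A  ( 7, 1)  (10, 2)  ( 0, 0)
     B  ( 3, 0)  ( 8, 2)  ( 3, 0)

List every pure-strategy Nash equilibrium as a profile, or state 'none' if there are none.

Nash profiles: (A,Q)

(A,P): not NE [P2→Q gives 2>1]
(A,Q): NE
(A,R): not NE [P1→B gives 3>0; P2→Q gives 2>0]
(B,P): not NE [P1→A gives 7>3; P2→Q gives 2>0]
(B,Q): not NE [P1→A gives 10>8]
(B,R): not NE [P2→Q gives 2>0]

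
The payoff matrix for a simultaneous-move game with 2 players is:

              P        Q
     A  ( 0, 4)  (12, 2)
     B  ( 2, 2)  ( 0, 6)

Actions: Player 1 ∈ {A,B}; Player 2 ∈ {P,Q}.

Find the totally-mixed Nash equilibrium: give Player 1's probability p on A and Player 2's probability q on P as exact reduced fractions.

p=2/3, q=6/7

P1 indiff ⇒ q·0+(1-q)·12 = q·2+(1-q)·0 ⇒ q(-2) = (1-q)(-12) ⇒ q = 6/7
P2 indiff ⇒ p·4+(1-p)·2 = p·2+(1-p)·6 ⇒ p(2) = (1-p)(4) ⇒ p = 2/3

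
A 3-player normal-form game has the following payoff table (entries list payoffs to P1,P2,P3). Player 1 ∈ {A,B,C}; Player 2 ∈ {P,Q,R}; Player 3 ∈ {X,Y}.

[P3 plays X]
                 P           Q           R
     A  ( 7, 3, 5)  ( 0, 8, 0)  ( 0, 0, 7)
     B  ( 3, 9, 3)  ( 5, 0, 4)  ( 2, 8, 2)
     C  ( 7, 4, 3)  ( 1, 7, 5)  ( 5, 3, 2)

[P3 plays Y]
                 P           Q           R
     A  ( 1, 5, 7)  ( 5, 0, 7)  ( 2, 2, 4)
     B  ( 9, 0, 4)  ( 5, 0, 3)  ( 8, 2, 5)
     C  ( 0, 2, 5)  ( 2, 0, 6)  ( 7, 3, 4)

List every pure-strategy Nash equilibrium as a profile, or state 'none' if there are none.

Nash profiles: (B,R,Y)

(A,P,X): not NE [P2→Q gives 8>3; P3→Y gives 7>5]
(A,P,Y): not NE [P1→B gives 9>1]
(A,Q,X): not NE [P1→B gives 5>0; P3→Y gives 7>0]
(A,Q,Y): not NE [P2→P gives 5>0]
(A,R,X): not NE [P1→C gives 5>0; P2→Q gives 8>0]
(A,R,Y): not NE [P1→B gives 8>2; P2→P gives 5>2; P3→X gives 7>4]
(B,P,X): not NE [P1→C gives 7>3; P3→Y gives 4>3]
(B,P,Y): not NE [P2→R gives 2>0]
(B,Q,X): not NE [P2→P gives 9>0]
(B,Q,Y): not NE [P2→R gives 2>0; P3→X gives 4>3]
(B,R,X): not NE [P1→C gives 5>2; P2→P gives 9>8; P3→Y gives 5>2]
(B,R,Y): NE
(C,P,X): not NE [P2→Q gives 7>4; P3→Y gives 5>3]
(C,P,Y): not NE [P1→B gives 9>0; P2→R gives 3>2]
(C,Q,X): not NE [P1→B gives 5>1; P3→Y gives 6>5]
(C,Q,Y): not NE [P1→B gives 5>2; P2→R gives 3>0]
(C,R,X): not NE [P2→Q gives 7>3; P3→Y gives 4>2]
(C,R,Y): not NE [P1→B gives 8>7]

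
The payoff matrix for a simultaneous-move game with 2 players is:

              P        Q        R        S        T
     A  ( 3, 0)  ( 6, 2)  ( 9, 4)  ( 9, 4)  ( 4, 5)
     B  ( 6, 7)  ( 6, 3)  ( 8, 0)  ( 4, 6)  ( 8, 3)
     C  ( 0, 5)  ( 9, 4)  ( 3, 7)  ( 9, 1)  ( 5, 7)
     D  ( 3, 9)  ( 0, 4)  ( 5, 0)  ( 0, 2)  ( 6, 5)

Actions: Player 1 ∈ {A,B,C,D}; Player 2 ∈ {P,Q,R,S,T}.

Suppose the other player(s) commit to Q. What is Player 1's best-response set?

BR_1 = {C}

u_1(A vs Q) = 6
u_1(B vs Q) = 6
u_1(C vs Q) = 9
u_1(D vs Q) = 0
max payoff 9 at {C}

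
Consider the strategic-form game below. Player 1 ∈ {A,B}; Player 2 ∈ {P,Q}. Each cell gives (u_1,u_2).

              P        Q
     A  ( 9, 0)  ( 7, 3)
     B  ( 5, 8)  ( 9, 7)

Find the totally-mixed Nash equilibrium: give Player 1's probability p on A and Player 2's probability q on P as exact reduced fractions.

p=1/4, q=1/3

P1 indiff ⇒ q·9+(1-q)·7 = q·5+(1-q)·9 ⇒ q(4) = (1-q)(2) ⇒ q = 1/3
P2 indiff ⇒ p·0+(1-p)·8 = p·3+(1-p)·7 ⇒ p(-3) = (1-p)(-1) ⇒ p = 1/4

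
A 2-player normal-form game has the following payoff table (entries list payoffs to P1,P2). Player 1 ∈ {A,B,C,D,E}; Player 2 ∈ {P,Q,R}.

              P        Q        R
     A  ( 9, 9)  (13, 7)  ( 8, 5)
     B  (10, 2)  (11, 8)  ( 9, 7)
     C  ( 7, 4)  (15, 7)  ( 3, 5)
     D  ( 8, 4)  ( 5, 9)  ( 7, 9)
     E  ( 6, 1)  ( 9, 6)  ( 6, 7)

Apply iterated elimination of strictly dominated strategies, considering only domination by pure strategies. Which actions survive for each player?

P1 drop D (A beats it: P:9>8 Q:13>5 R:8>7)
P1 drop E (A beats it: P:9>6 Q:13>9 R:8>6)
P2 drop R (Q beats it: A:7>5 B:8>7 C:7>5)
P1→{A,B,C} P2→{P,Q}

IESDS → P1:{A,B,C} P2:{P,Q}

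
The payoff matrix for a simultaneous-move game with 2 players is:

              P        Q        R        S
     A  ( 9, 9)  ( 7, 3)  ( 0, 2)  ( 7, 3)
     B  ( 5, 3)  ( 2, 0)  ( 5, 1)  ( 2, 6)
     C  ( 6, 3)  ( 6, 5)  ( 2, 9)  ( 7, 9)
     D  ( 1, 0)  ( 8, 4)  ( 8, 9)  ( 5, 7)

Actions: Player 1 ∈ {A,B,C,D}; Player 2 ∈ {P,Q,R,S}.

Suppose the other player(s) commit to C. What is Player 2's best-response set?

BR_2 = {R,S}

u_2(P vs C) = 3
u_2(Q vs C) = 5
u_2(R vs C) = 9
u_2(S vs C) = 9
max payoff 9 at {R,S}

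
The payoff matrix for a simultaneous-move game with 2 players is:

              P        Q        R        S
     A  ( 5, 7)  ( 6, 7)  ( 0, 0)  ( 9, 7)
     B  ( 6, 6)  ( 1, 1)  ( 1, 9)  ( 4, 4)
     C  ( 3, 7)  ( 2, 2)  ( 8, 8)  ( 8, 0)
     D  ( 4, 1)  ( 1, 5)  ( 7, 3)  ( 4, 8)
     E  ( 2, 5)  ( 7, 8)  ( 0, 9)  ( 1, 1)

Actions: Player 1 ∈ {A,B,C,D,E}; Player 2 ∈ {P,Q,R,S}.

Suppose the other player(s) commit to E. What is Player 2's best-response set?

u_2(P vs E) = 5
u_2(Q vs E) = 8
u_2(R vs E) = 9
u_2(S vs E) = 1
max payoff 9 at {R}

BR_2 = {R}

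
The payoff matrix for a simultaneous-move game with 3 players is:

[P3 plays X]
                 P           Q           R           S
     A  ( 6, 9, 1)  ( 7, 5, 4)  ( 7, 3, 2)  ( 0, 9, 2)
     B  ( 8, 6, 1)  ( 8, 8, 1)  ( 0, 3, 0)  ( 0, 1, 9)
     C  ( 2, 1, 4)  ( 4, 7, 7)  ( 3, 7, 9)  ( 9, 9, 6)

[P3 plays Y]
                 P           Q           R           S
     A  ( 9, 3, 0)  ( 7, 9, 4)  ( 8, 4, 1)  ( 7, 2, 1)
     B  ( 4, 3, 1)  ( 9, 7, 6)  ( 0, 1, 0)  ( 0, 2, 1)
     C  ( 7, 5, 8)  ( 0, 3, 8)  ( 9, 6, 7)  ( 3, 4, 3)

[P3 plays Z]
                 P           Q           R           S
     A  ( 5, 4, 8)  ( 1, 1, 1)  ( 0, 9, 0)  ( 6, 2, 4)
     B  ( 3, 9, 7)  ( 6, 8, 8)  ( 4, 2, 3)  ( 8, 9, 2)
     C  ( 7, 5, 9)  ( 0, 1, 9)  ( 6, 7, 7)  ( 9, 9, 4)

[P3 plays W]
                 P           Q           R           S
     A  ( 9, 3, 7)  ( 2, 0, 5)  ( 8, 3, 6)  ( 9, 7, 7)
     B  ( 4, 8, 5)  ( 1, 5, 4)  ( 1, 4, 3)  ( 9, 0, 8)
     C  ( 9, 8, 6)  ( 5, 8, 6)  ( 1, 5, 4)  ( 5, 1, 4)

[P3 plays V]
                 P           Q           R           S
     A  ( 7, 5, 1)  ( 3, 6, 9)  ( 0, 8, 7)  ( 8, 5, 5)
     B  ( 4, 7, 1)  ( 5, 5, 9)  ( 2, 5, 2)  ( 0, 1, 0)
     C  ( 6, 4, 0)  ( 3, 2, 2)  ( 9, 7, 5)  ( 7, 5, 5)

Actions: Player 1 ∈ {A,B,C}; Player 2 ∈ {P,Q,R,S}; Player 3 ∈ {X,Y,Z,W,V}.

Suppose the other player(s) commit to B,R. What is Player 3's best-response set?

P3 best: {Z,W}

u_3(X vs B,R) = 0
u_3(Y vs B,R) = 0
u_3(Z vs B,R) = 3
u_3(W vs B,R) = 3
u_3(V vs B,R) = 2
max payoff 3 at {Z,W}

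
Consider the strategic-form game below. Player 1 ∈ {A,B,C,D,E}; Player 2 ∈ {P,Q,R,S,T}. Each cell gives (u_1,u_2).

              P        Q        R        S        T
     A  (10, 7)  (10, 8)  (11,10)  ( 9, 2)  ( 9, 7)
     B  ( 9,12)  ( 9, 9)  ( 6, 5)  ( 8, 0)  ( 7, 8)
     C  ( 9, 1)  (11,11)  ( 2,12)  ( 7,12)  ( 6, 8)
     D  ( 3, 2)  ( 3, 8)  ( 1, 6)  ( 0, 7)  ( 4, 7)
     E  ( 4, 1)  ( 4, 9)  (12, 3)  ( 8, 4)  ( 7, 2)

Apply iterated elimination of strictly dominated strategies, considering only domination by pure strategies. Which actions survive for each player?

Survivors P1:{A,C,E} P2:{Q,R,S}

P1 drop B (A beats it: P:10>9 Q:10>9 R:11>6 S:9>8 T:9>7)
P1 drop D (A beats it: P:10>3 Q:10>3 R:11>1 S:9>0 T:9>4)
P2 drop P (Q beats it: A:8>7 C:11>1 E:9>1)
P2 drop T (Q beats it: A:8>7 C:11>8 E:9>2)
P1→{A,C,E} P2→{Q,R,S}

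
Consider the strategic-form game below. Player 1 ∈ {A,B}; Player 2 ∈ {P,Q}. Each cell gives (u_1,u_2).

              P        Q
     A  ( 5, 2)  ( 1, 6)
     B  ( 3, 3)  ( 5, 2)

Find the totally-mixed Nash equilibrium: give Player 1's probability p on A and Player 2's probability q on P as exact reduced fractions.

(p,q) = (1/5, 2/3)

P1 indiff ⇒ q·5+(1-q)·1 = q·3+(1-q)·5 ⇒ q(2) = (1-q)(4) ⇒ q = 2/3
P2 indiff ⇒ p·2+(1-p)·3 = p·6+(1-p)·2 ⇒ p(-4) = (1-p)(-1) ⇒ p = 1/5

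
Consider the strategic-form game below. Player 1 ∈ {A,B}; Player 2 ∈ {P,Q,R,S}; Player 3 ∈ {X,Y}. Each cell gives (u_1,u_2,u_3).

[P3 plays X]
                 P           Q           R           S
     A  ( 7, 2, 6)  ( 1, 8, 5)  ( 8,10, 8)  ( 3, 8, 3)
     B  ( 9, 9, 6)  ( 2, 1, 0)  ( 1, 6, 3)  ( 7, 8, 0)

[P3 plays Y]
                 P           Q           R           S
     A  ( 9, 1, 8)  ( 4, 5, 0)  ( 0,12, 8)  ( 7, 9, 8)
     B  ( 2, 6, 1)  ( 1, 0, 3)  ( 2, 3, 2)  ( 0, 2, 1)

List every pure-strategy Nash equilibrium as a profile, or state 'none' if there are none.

Nash profiles: (A,R,X), (B,P,X)

(A,P,X): not NE [P1→B gives 9>7; P2→R gives 10>2; P3→Y gives 8>6]
(A,P,Y): not NE [P2→R gives 12>1]
(A,Q,X): not NE [P1→B gives 2>1; P2→R gives 10>8]
(A,Q,Y): not NE [P2→R gives 12>5; P3→X gives 5>0]
(A,R,X): NE
(A,R,Y): not NE [P1→B gives 2>0]
(A,S,X): not NE [P1→B gives 7>3; P2→R gives 10>8; P3→Y gives 8>3]
(A,S,Y): not NE [P2→R gives 12>9]
(B,P,X): NE
(B,P,Y): not NE [P1→A gives 9>2; P3→X gives 6>1]
(B,Q,X): not NE [P2→P gives 9>1; P3→Y gives 3>0]
(B,Q,Y): not NE [P1→A gives 4>1; P2→P gives 6>0]
(B,R,X): not NE [P1→A gives 8>1; P2→P gives 9>6]
(B,R,Y): not NE [P2→P gives 6>3; P3→X gives 3>2]
(B,S,X): not NE [P2→P gives 9>8; P3→Y gives 1>0]
(B,S,Y): not NE [P1→A gives 7>0; P2→P gives 6>2]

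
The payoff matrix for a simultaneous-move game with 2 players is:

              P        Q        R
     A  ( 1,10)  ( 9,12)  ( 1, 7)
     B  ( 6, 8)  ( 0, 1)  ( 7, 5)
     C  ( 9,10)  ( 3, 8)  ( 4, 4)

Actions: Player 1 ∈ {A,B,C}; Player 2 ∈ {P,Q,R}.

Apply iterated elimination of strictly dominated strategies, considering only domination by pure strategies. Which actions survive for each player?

Remaining: P1:{A,C} P2:{P,Q}

P2 drop R (P beats it: A:10>7 B:8>5 C:10>4)
P1 drop B (C beats it: P:9>6 Q:3>0)
P1→{A,C} P2→{P,Q}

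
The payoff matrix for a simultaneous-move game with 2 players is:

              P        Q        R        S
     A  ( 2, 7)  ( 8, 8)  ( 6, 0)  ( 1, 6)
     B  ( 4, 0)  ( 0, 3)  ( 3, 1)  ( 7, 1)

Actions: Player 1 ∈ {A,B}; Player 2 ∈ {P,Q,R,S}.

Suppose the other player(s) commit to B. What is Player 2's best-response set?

argmax u_2 = {Q}

u_2(P vs B) = 0
u_2(Q vs B) = 3
u_2(R vs B) = 1
u_2(S vs B) = 1
max payoff 3 at {Q}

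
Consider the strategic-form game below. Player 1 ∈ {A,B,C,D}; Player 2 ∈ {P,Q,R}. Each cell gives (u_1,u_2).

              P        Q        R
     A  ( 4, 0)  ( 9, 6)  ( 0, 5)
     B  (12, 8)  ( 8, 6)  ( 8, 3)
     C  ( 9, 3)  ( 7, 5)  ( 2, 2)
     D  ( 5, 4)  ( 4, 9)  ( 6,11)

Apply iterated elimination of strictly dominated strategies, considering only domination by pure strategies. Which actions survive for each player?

IESDS → P1:{A,B} P2:{P,Q}

P1 drop C (B beats it: P:12>9 Q:8>7 R:8>2)
P1 drop D (B beats it: P:12>5 Q:8>4 R:8>6)
P2 drop R (Q beats it: A:6>5 B:6>3)
P1→{A,B} P2→{P,Q}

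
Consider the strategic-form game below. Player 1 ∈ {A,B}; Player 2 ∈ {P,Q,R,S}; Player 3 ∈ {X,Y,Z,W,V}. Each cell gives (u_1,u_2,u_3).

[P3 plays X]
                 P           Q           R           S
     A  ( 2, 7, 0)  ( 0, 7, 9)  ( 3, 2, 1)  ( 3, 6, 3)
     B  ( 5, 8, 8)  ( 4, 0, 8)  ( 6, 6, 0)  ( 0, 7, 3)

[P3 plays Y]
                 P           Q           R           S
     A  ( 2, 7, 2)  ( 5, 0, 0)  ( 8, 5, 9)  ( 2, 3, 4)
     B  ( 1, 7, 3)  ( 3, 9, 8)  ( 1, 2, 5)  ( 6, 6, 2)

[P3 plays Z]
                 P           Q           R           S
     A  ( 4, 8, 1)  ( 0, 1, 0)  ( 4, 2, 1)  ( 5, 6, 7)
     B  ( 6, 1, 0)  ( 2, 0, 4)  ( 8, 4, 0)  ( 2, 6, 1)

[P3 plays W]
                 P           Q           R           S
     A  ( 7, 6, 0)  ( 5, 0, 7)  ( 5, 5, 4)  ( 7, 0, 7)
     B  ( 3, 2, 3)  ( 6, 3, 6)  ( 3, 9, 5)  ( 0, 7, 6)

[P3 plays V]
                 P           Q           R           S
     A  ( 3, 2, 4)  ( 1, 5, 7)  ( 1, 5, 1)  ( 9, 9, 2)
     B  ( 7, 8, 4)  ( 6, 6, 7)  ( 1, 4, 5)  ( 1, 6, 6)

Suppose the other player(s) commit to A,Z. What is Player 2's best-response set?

BR_2 = {P}

u_2(P vs A,Z) = 8
u_2(Q vs A,Z) = 1
u_2(R vs A,Z) = 2
u_2(S vs A,Z) = 6
max payoff 8 at {P}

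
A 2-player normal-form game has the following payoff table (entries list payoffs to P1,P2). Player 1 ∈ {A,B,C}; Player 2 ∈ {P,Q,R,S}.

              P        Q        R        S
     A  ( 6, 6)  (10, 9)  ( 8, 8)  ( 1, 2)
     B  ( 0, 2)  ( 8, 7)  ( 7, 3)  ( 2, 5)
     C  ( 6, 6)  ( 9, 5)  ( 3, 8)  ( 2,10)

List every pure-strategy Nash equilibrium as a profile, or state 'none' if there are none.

PSNE = {(A,Q), (C,S)}

(A,P): not NE [P2→Q gives 9>6]
(A,Q): NE
(A,R): not NE [P2→Q gives 9>8]
(A,S): not NE [P1→C gives 2>1; P2→Q gives 9>2]
(B,P): not NE [P1→C gives 6>0; P2→Q gives 7>2]
(B,Q): not NE [P1→A gives 10>8]
(B,R): not NE [P1→A gives 8>7; P2→Q gives 7>3]
(B,S): not NE [P2→Q gives 7>5]
(C,P): not NE [P2→S gives 10>6]
(C,Q): not NE [P1→A gives 10>9; P2→S gives 10>5]
(C,R): not NE [P1→A gives 8>3; P2→S gives 10>8]
(C,S): NE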